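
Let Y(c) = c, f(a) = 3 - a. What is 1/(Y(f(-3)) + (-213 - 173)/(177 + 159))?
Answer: 168/815 ≈ 0.20614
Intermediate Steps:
1/(Y(f(-3)) + (-213 - 173)/(177 + 159)) = 1/((3 - 1*(-3)) + (-213 - 173)/(177 + 159)) = 1/((3 + 3) - 386/336) = 1/(6 - 386*1/336) = 1/(6 - 193/168) = 1/(815/168) = 168/815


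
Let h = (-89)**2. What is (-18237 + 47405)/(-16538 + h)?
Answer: -29168/8617 ≈ -3.3849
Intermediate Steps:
h = 7921
(-18237 + 47405)/(-16538 + h) = (-18237 + 47405)/(-16538 + 7921) = 29168/(-8617) = 29168*(-1/8617) = -29168/8617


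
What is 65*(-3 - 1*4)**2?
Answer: 3185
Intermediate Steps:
65*(-3 - 1*4)**2 = 65*(-3 - 4)**2 = 65*(-7)**2 = 65*49 = 3185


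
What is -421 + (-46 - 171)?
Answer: -638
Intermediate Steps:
-421 + (-46 - 171) = -421 - 217 = -638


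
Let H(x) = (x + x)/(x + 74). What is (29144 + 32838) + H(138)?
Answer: 3285115/53 ≈ 61983.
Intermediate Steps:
H(x) = 2*x/(74 + x) (H(x) = (2*x)/(74 + x) = 2*x/(74 + x))
(29144 + 32838) + H(138) = (29144 + 32838) + 2*138/(74 + 138) = 61982 + 2*138/212 = 61982 + 2*138*(1/212) = 61982 + 69/53 = 3285115/53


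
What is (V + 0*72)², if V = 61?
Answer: 3721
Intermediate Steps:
(V + 0*72)² = (61 + 0*72)² = (61 + 0)² = 61² = 3721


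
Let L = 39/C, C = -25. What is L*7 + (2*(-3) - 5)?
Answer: -548/25 ≈ -21.920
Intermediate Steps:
L = -39/25 (L = 39/(-25) = 39*(-1/25) = -39/25 ≈ -1.5600)
L*7 + (2*(-3) - 5) = -39/25*7 + (2*(-3) - 5) = -273/25 + (-6 - 5) = -273/25 - 11 = -548/25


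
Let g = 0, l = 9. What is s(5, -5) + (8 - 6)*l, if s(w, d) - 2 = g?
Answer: 20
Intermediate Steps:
s(w, d) = 2 (s(w, d) = 2 + 0 = 2)
s(5, -5) + (8 - 6)*l = 2 + (8 - 6)*9 = 2 + 2*9 = 2 + 18 = 20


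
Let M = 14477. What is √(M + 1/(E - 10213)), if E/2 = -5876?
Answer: 2*√1746147783090/21965 ≈ 120.32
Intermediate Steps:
E = -11752 (E = 2*(-5876) = -11752)
√(M + 1/(E - 10213)) = √(14477 + 1/(-11752 - 10213)) = √(14477 + 1/(-21965)) = √(14477 - 1/21965) = √(317987304/21965) = 2*√1746147783090/21965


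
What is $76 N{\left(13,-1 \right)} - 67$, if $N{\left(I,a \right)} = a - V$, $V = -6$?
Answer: $313$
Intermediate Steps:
$N{\left(I,a \right)} = 6 + a$ ($N{\left(I,a \right)} = a - -6 = a + 6 = 6 + a$)
$76 N{\left(13,-1 \right)} - 67 = 76 \left(6 - 1\right) - 67 = 76 \cdot 5 - 67 = 380 - 67 = 313$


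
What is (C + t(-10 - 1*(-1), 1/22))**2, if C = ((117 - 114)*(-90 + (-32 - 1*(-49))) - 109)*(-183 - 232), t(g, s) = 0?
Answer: 18528654400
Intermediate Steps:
C = 136120 (C = (3*(-90 + (-32 + 49)) - 109)*(-415) = (3*(-90 + 17) - 109)*(-415) = (3*(-73) - 109)*(-415) = (-219 - 109)*(-415) = -328*(-415) = 136120)
(C + t(-10 - 1*(-1), 1/22))**2 = (136120 + 0)**2 = 136120**2 = 18528654400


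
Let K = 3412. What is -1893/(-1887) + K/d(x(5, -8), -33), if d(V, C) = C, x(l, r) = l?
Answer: -2125325/20757 ≈ -102.39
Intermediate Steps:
-1893/(-1887) + K/d(x(5, -8), -33) = -1893/(-1887) + 3412/(-33) = -1893*(-1/1887) + 3412*(-1/33) = 631/629 - 3412/33 = -2125325/20757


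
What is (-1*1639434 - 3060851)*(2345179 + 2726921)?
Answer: -23840315548500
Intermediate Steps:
(-1*1639434 - 3060851)*(2345179 + 2726921) = (-1639434 - 3060851)*5072100 = -4700285*5072100 = -23840315548500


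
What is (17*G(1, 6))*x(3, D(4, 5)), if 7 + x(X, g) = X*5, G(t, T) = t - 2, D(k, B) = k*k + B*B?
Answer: -136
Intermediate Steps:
D(k, B) = B² + k² (D(k, B) = k² + B² = B² + k²)
G(t, T) = -2 + t
x(X, g) = -7 + 5*X (x(X, g) = -7 + X*5 = -7 + 5*X)
(17*G(1, 6))*x(3, D(4, 5)) = (17*(-2 + 1))*(-7 + 5*3) = (17*(-1))*(-7 + 15) = -17*8 = -136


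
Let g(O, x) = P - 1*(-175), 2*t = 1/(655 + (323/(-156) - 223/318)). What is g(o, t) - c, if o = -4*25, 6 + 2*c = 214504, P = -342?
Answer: -107416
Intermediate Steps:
c = 107249 (c = -3 + (½)*214504 = -3 + 107252 = 107249)
t = 1378/1797541 (t = 1/(2*(655 + (323/(-156) - 223/318))) = 1/(2*(655 + (323*(-1/156) - 223*1/318))) = 1/(2*(655 + (-323/156 - 223/318))) = 1/(2*(655 - 7639/2756)) = 1/(2*(1797541/2756)) = (½)*(2756/1797541) = 1378/1797541 ≈ 0.00076660)
o = -100
g(O, x) = -167 (g(O, x) = -342 - 1*(-175) = -342 + 175 = -167)
g(o, t) - c = -167 - 1*107249 = -167 - 107249 = -107416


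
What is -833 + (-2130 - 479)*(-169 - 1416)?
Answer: 4134432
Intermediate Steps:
-833 + (-2130 - 479)*(-169 - 1416) = -833 - 2609*(-1585) = -833 + 4135265 = 4134432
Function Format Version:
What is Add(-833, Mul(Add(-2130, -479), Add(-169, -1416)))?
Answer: 4134432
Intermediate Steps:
Add(-833, Mul(Add(-2130, -479), Add(-169, -1416))) = Add(-833, Mul(-2609, -1585)) = Add(-833, 4135265) = 4134432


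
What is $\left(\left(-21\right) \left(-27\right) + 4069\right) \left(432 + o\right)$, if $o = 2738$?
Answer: $14696120$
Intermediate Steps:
$\left(\left(-21\right) \left(-27\right) + 4069\right) \left(432 + o\right) = \left(\left(-21\right) \left(-27\right) + 4069\right) \left(432 + 2738\right) = \left(567 + 4069\right) 3170 = 4636 \cdot 3170 = 14696120$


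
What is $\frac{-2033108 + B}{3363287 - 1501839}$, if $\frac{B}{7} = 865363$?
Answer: $\frac{4024433}{1861448} \approx 2.162$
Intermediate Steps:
$B = 6057541$ ($B = 7 \cdot 865363 = 6057541$)
$\frac{-2033108 + B}{3363287 - 1501839} = \frac{-2033108 + 6057541}{3363287 - 1501839} = \frac{4024433}{1861448}$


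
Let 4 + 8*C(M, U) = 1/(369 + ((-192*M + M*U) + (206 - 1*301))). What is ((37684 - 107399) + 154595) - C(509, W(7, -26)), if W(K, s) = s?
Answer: 75162022273/885504 ≈ 84881.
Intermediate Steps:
C(M, U) = -½ + 1/(8*(274 - 192*M + M*U)) (C(M, U) = -½ + 1/(8*(369 + ((-192*M + M*U) + (206 - 1*301)))) = -½ + 1/(8*(369 + ((-192*M + M*U) + (206 - 301)))) = -½ + 1/(8*(369 + ((-192*M + M*U) - 95))) = -½ + 1/(8*(369 + (-95 - 192*M + M*U))) = -½ + 1/(8*(274 - 192*M + M*U)))
((37684 - 107399) + 154595) - C(509, W(7, -26)) = ((37684 - 107399) + 154595) - (-1095 + 768*509 - 4*509*(-26))/(8*(274 - 192*509 + 509*(-26))) = (-69715 + 154595) - (-1095 + 390912 + 52936)/(8*(274 - 97728 - 13234)) = 84880 - 442753/(8*(-110688)) = 84880 - (-1)*442753/(8*110688) = 84880 - 1*(-442753/885504) = 84880 + 442753/885504 = 75162022273/885504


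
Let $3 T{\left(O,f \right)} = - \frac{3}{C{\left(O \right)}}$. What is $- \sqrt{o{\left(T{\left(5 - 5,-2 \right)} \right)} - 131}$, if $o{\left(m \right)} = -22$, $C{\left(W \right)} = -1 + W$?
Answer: $- 3 i \sqrt{17} \approx - 12.369 i$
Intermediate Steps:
$T{\left(O,f \right)} = - \frac{1}{-1 + O}$ ($T{\left(O,f \right)} = \frac{\left(-3\right) \frac{1}{-1 + O}}{3} = - \frac{1}{-1 + O}$)
$- \sqrt{o{\left(T{\left(5 - 5,-2 \right)} \right)} - 131} = - \sqrt{-22 - 131} = - \sqrt{-153} = - 3 i \sqrt{17}$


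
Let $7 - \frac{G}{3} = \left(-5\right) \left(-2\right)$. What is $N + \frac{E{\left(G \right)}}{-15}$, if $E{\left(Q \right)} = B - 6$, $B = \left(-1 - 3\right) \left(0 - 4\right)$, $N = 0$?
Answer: $- \frac{2}{3} \approx -0.66667$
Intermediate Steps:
$B = 16$ ($B = \left(-4\right) \left(-4\right) = 16$)
$G = -9$ ($G = 21 - 3 \left(\left(-5\right) \left(-2\right)\right) = 21 - 30 = -9$)
$E{\left(Q \right)} = 10$ ($E{\left(Q \right)} = 16 - 6 = 10$)
$N + \frac{E{\left(G \right)}}{-15} = 0 + \frac{1}{-15} \cdot 10 = 0 - \frac{2}{3} = - \frac{2}{3}$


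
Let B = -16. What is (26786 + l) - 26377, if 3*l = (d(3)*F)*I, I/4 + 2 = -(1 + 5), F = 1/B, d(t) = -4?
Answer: 1219/3 ≈ 406.33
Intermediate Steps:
F = -1/16 (F = 1/(-16) = -1/16 ≈ -0.062500)
I = -32 (I = -8 + 4*(-(1 + 5)) = -8 + 4*(-1*6) = -8 + 4*(-6) = -8 - 24 = -32)
l = -8/3 (l = (-4*(-1/16)*(-32))/3 = ((1/4)*(-32))/3 = (1/3)*(-8) = -8/3 ≈ -2.6667)
(26786 + l) - 26377 = (26786 - 8/3) - 26377 = 80350/3 - 26377 = 1219/3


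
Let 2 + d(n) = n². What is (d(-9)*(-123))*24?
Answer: -233208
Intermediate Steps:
d(n) = -2 + n²
(d(-9)*(-123))*24 = ((-2 + (-9)²)*(-123))*24 = ((-2 + 81)*(-123))*24 = (79*(-123))*24 = -9717*24 = -233208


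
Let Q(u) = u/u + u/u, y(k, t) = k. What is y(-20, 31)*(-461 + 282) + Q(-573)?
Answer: 3582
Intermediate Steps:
Q(u) = 2 (Q(u) = 1 + 1 = 2)
y(-20, 31)*(-461 + 282) + Q(-573) = -20*(-461 + 282) + 2 = -20*(-179) + 2 = 3580 + 2 = 3582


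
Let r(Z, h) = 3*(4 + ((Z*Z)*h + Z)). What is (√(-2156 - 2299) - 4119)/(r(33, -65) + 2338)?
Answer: 4119/209906 - 9*I*√55/209906 ≈ 0.019623 - 0.00031798*I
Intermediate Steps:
r(Z, h) = 12 + 3*Z + 3*h*Z² (r(Z, h) = 3*(4 + (Z²*h + Z)) = 3*(4 + (h*Z² + Z)) = 3*(4 + (Z + h*Z²)) = 3*(4 + Z + h*Z²) = 12 + 3*Z + 3*h*Z²)
(√(-2156 - 2299) - 4119)/(r(33, -65) + 2338) = (√(-2156 - 2299) - 4119)/((12 + 3*33 + 3*(-65)*33²) + 2338) = (√(-4455) - 4119)/((12 + 99 + 3*(-65)*1089) + 2338) = (9*I*√55 - 4119)/((12 + 99 - 212355) + 2338) = (-4119 + 9*I*√55)/(-212244 + 2338) = (-4119 + 9*I*√55)/(-209906) = (-4119 + 9*I*√55)*(-1/209906) = 4119/209906 - 9*I*√55/209906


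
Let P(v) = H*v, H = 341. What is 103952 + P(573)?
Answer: 299345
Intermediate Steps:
P(v) = 341*v
103952 + P(573) = 103952 + 341*573 = 103952 + 195393 = 299345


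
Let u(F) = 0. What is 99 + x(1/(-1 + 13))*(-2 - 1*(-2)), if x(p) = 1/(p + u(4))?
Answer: 99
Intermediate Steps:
x(p) = 1/p (x(p) = 1/(p + 0) = 1/p)
99 + x(1/(-1 + 13))*(-2 - 1*(-2)) = 99 + (-2 - 1*(-2))/(1/(-1 + 13)) = 99 + (-2 + 2)/(1/12) = 99 + 0/(1/12) = 99 + 12*0 = 99 + 0 = 99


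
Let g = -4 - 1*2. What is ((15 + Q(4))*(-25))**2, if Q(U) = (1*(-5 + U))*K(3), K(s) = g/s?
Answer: 180625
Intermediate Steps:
g = -6 (g = -4 - 2 = -6)
K(s) = -6/s
Q(U) = 10 - 2*U (Q(U) = (1*(-5 + U))*(-6/3) = (-5 + U)*(-6*1/3) = (-5 + U)*(-2) = 10 - 2*U)
((15 + Q(4))*(-25))**2 = ((15 + (10 - 2*4))*(-25))**2 = ((15 + (10 - 8))*(-25))**2 = ((15 + 2)*(-25))**2 = (17*(-25))**2 = (-425)**2 = 180625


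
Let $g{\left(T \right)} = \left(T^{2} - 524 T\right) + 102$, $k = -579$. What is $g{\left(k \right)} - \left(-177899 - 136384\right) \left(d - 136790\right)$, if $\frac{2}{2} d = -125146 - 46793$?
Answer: $-97027637568$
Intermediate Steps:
$g{\left(T \right)} = 102 + T^{2} - 524 T$
$d = -171939$ ($d = -125146 - 46793 = -171939$)
$g{\left(k \right)} - \left(-177899 - 136384\right) \left(d - 136790\right) = \left(102 + \left(-579\right)^{2} - -303396\right) - \left(-177899 - 136384\right) \left(-171939 - 136790\right) = \left(102 + 335241 + 303396\right) - \left(-314283\right) \left(-308729\right) = 638739 - 97028276307 = -97027637568$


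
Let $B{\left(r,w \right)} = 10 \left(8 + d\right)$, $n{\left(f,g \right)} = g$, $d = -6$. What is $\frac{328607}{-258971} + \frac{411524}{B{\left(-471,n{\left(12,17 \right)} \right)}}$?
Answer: $\frac{26641552416}{1294855} \approx 20575.0$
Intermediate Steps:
$B{\left(r,w \right)} = 20$ ($B{\left(r,w \right)} = 10 \left(8 - 6\right) = 10 \cdot 2 = 20$)
$\frac{328607}{-258971} + \frac{411524}{B{\left(-471,n{\left(12,17 \right)} \right)}} = \frac{328607}{-258971} + \frac{411524}{20} = 328607 \left(- \frac{1}{258971}\right) + 411524 \cdot \frac{1}{20} = - \frac{328607}{258971} + \frac{102881}{5} = \frac{26641552416}{1294855}$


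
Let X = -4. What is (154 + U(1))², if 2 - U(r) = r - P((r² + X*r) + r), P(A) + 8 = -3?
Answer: 20736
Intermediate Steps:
P(A) = -11 (P(A) = -8 - 3 = -11)
U(r) = -9 - r (U(r) = 2 - (r - 1*(-11)) = 2 - (r + 11) = 2 - (11 + r) = 2 + (-11 - r) = -9 - r)
(154 + U(1))² = (154 + (-9 - 1*1))² = (154 + (-9 - 1))² = (154 - 10)² = 144² = 20736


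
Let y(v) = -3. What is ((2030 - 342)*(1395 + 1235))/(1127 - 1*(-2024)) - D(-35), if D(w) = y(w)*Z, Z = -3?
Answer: 4411081/3151 ≈ 1399.9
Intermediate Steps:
D(w) = 9 (D(w) = -3*(-3) = 9)
((2030 - 342)*(1395 + 1235))/(1127 - 1*(-2024)) - D(-35) = ((2030 - 342)*(1395 + 1235))/(1127 - 1*(-2024)) - 1*9 = (1688*2630)/(1127 + 2024) - 9 = 4439440/3151 - 9 = 4411081/3151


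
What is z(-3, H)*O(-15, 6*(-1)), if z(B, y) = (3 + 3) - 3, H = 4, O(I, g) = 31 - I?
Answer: 138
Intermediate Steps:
z(B, y) = 3 (z(B, y) = 6 - 3 = 3)
z(-3, H)*O(-15, 6*(-1)) = 3*(31 - 1*(-15)) = 3*(31 + 15) = 3*46 = 138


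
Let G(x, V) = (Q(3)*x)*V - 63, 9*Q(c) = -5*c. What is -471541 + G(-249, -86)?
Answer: -507294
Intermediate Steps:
Q(c) = -5*c/9 (Q(c) = (-5*c)/9 = -5*c/9)
G(x, V) = -63 - 5*V*x/3 (G(x, V) = ((-5/9*3)*x)*V - 63 = (-5*x/3)*V - 63 = -5*V*x/3 - 63 = -63 - 5*V*x/3)
-471541 + G(-249, -86) = -471541 + (-63 - 5/3*(-86)*(-249)) = -471541 + (-63 - 35690) = -471541 - 35753 = -507294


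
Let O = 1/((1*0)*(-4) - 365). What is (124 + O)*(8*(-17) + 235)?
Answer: 4480641/365 ≈ 12276.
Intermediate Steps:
O = -1/365 (O = 1/(0*(-4) - 365) = 1/(0 - 365) = 1/(-365) = -1/365 ≈ -0.0027397)
(124 + O)*(8*(-17) + 235) = (124 - 1/365)*(8*(-17) + 235) = 45259*(-136 + 235)/365 = (45259/365)*99 = 4480641/365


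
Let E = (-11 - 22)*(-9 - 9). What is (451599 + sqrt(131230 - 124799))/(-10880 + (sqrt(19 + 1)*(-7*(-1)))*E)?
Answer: 61417464/2842561 + 136*sqrt(6431)/2842561 + 2079*sqrt(32155)/56851220 + 938874321*sqrt(5)/56851220 ≈ 58.544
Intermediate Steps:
E = 594 (E = -33*(-18) = 594)
(451599 + sqrt(131230 - 124799))/(-10880 + (sqrt(19 + 1)*(-7*(-1)))*E) = (451599 + sqrt(131230 - 124799))/(-10880 + (sqrt(19 + 1)*(-7*(-1)))*594) = (451599 + sqrt(6431))/(-10880 + (sqrt(20)*7)*594) = (451599 + sqrt(6431))/(-10880 + ((2*sqrt(5))*7)*594) = (451599 + sqrt(6431))/(-10880 + (14*sqrt(5))*594) = (451599 + sqrt(6431))/(-10880 + 8316*sqrt(5))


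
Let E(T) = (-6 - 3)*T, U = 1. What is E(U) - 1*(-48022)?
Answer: 48013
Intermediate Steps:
E(T) = -9*T
E(U) - 1*(-48022) = -9*1 - 1*(-48022) = -9 + 48022 = 48013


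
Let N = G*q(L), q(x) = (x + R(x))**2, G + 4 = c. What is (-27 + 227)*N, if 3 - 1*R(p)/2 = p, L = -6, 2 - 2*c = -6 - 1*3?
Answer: 43200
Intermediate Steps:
c = 11/2 (c = 1 - (-6 - 1*3)/2 = 1 - (-6 - 3)/2 = 1 - 1/2*(-9) = 1 + 9/2 = 11/2 ≈ 5.5000)
R(p) = 6 - 2*p
G = 3/2 (G = -4 + 11/2 = 3/2 ≈ 1.5000)
q(x) = (6 - x)**2 (q(x) = (x + (6 - 2*x))**2 = (6 - x)**2)
N = 216 (N = 3*(6 - 1*(-6))**2/2 = 3*(6 + 6)**2/2 = (3/2)*12**2 = (3/2)*144 = 216)
(-27 + 227)*N = (-27 + 227)*216 = 200*216 = 43200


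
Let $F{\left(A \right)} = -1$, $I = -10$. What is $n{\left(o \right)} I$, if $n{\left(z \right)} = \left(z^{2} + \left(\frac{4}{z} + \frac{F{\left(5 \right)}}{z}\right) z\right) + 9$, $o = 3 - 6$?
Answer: $-210$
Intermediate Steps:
$o = -3$ ($o = 3 - 6 = -3$)
$n{\left(z \right)} = 12 + z^{2}$ ($n{\left(z \right)} = \left(z^{2} + \left(\frac{4}{z} - \frac{1}{z}\right) z\right) + 9 = \left(z^{2} + \frac{3}{z} z\right) + 9 = \left(z^{2} + 3\right) + 9 = \left(3 + z^{2}\right) + 9 = 12 + z^{2}$)
$n{\left(o \right)} I = \left(12 + \left(-3\right)^{2}\right) \left(-10\right) = \left(12 + 9\right) \left(-10\right) = 21 \left(-10\right) = -210$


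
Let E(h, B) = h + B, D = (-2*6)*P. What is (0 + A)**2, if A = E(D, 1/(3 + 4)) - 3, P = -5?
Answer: 160000/49 ≈ 3265.3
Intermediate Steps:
D = 60 (D = -2*6*(-5) = -12*(-5) = 60)
E(h, B) = B + h
A = 400/7 (A = (1/(3 + 4) + 60) - 3 = (1/7 + 60) - 3 = 421/7 - 3 = 400/7 ≈ 57.143)
(0 + A)**2 = (0 + 400/7)**2 = (400/7)**2 = 160000/49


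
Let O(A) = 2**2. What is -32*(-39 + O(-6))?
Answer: 1120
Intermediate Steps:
O(A) = 4
-32*(-39 + O(-6)) = -32*(-39 + 4) = -32*(-35) = 1120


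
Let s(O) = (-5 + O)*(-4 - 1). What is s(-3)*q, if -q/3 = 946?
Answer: -113520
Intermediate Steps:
q = -2838 (q = -3*946 = -2838)
s(O) = 25 - 5*O (s(O) = (-5 + O)*(-5) = 25 - 5*O)
s(-3)*q = (25 - 5*(-3))*(-2838) = (25 + 15)*(-2838) = 40*(-2838) = -113520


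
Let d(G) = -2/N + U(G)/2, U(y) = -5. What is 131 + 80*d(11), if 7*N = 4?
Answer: -349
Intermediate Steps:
N = 4/7 (N = (⅐)*4 = 4/7 ≈ 0.57143)
d(G) = -6 (d(G) = -2/4/7 - 5/2 = -2*7/4 - 5*½ = -7/2 - 5/2 = -6)
131 + 80*d(11) = 131 + 80*(-6) = 131 - 480 = -349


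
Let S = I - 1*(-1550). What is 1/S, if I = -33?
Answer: 1/1517 ≈ 0.00065920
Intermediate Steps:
S = 1517 (S = -33 - 1*(-1550) = -33 + 1550 = 1517)
1/S = 1/1517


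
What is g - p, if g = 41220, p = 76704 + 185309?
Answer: -220793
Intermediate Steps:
p = 262013
g - p = 41220 - 1*262013 = 41220 - 262013 = -220793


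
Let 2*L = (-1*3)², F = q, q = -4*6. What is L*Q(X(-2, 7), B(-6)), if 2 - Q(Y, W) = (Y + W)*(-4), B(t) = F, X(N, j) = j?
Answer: -297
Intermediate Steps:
q = -24
F = -24
B(t) = -24
Q(Y, W) = 2 + 4*W + 4*Y (Q(Y, W) = 2 - (Y + W)*(-4) = 2 - (W + Y)*(-4) = 2 - (-4*W - 4*Y) = 2 + (4*W + 4*Y) = 2 + 4*W + 4*Y)
L = 9/2 (L = (-1*3)²/2 = (½)*(-3)² = (½)*9 = 9/2 ≈ 4.5000)
L*Q(X(-2, 7), B(-6)) = 9*(2 + 4*(-24) + 4*7)/2 = 9*(2 - 96 + 28)/2 = (9/2)*(-66) = -297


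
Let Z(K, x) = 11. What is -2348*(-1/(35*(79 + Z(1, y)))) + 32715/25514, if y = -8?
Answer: 81479561/40184550 ≈ 2.0276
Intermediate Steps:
-2348*(-1/(35*(79 + Z(1, y)))) + 32715/25514 = -2348*(-1/(35*(79 + 11))) + 32715/25514 = -2348/(90*(-35)) + 32715*(1/25514) = -2348/(-3150) + 32715/25514 = -2348*(-1/3150) + 32715/25514 = 1174/1575 + 32715/25514 = 81479561/40184550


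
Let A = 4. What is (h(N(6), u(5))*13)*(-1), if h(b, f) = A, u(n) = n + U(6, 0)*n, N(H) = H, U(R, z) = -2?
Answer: -52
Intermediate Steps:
u(n) = -n (u(n) = n - 2*n = -n)
h(b, f) = 4
(h(N(6), u(5))*13)*(-1) = (4*13)*(-1) = 52*(-1) = -52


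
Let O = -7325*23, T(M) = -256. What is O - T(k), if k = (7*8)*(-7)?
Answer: -168219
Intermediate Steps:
k = -392 (k = 56*(-7) = -392)
O = -168475
O - T(k) = -168475 - 1*(-256) = -168475 + 256 = -168219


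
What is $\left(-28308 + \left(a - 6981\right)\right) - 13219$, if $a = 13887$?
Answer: $-34621$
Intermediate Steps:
$\left(-28308 + \left(a - 6981\right)\right) - 13219 = \left(-28308 + \left(13887 - 6981\right)\right) - 13219 = \left(-28308 + 6906\right) - 13219 = -21402 - 13219 = -34621$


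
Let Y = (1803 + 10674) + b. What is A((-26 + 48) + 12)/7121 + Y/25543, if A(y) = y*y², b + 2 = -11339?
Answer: 1012031528/181891703 ≈ 5.5639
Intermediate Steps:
b = -11341 (b = -2 - 11339 = -11341)
A(y) = y³
Y = 1136 (Y = (1803 + 10674) - 11341 = 12477 - 11341 = 1136)
A((-26 + 48) + 12)/7121 + Y/25543 = ((-26 + 48) + 12)³/7121 + 1136/25543 = (22 + 12)³*(1/7121) + 1136*(1/25543) = 34³*(1/7121) + 1136/25543 = 39304*(1/7121) + 1136/25543 = 39304/7121 + 1136/25543 = 1012031528/181891703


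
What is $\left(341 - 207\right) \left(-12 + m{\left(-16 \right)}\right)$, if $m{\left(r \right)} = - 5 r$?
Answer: $9112$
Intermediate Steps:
$\left(341 - 207\right) \left(-12 + m{\left(-16 \right)}\right) = \left(341 - 207\right) \left(-12 - -80\right) = 134 \left(-12 + 80\right) = 134 \cdot 68 = 9112$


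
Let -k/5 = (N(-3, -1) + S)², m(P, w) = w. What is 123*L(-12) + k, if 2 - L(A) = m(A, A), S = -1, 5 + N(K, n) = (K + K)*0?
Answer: 1542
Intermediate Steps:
N(K, n) = -5 (N(K, n) = -5 + (K + K)*0 = -5 + (2*K)*0 = -5 + 0 = -5)
L(A) = 2 - A
k = -180 (k = -5*(-5 - 1)² = -5*(-6)² = -5*36 = -180)
123*L(-12) + k = 123*(2 - 1*(-12)) - 180 = 123*(2 + 12) - 180 = 123*14 - 180 = 1722 - 180 = 1542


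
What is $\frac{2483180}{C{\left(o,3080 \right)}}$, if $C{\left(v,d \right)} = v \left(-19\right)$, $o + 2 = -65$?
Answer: $\frac{2483180}{1273} \approx 1950.7$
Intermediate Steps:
$o = -67$ ($o = -2 - 65 = -67$)
$C{\left(v,d \right)} = - 19 v$
$\frac{2483180}{C{\left(o,3080 \right)}} = \frac{2483180}{\left(-19\right) \left(-67\right)} = \frac{2483180}{1273}$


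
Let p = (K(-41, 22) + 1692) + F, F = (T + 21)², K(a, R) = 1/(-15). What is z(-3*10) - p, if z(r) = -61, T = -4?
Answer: -30629/15 ≈ -2041.9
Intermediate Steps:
K(a, R) = -1/15
F = 289 (F = (-4 + 21)² = 17² = 289)
p = 29714/15 (p = (-1/15 + 1692) + 289 = 25379/15 + 289 = 29714/15 ≈ 1980.9)
z(-3*10) - p = -61 - 1*29714/15 = -61 - 29714/15 = -30629/15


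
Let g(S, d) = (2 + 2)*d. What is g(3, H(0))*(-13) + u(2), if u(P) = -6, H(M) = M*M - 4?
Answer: 202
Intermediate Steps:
H(M) = -4 + M² (H(M) = M² - 4 = -4 + M²)
g(S, d) = 4*d
g(3, H(0))*(-13) + u(2) = (4*(-4 + 0²))*(-13) - 6 = (4*(-4 + 0))*(-13) - 6 = (4*(-4))*(-13) - 6 = -16*(-13) - 6 = 208 - 6 = 202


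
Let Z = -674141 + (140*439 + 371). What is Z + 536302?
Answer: -76008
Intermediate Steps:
Z = -612310 (Z = -674141 + (61460 + 371) = -674141 + 61831 = -612310)
Z + 536302 = -612310 + 536302 = -76008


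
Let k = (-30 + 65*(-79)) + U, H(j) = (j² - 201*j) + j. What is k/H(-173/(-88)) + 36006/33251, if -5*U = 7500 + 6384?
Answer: 10767665724626/501237378105 ≈ 21.482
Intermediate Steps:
U = -13884/5 (U = -(7500 + 6384)/5 = -⅕*13884 = -13884/5 ≈ -2776.8)
H(j) = j² - 200*j
k = -39709/5 (k = (-30 + 65*(-79)) - 13884/5 = (-30 - 5135) - 13884/5 = -5165 - 13884/5 = -39709/5 ≈ -7941.8)
k/H(-173/(-88)) + 36006/33251 = -39709*88/(173*(-200 - 173/(-88)))/5 + 36006/33251 = -39709*88/(173*(-200 - 173*(-1/88)))/5 + 36006*(1/33251) = -39709*88/(173*(-200 + 173/88))/5 + 36006/33251 = -39709/(5*((173/88)*(-17427/88))) + 36006/33251 = -39709/(5*(-3014871/7744)) + 36006/33251 = -39709/5*(-7744/3014871) + 36006/33251 = 307506496/15074355 + 36006/33251 = 10767665724626/501237378105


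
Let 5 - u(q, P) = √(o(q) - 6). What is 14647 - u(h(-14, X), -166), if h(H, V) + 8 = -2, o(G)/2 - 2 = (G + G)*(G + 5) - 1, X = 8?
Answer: 14656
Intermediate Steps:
o(G) = 2 + 4*G*(5 + G) (o(G) = 4 + 2*((G + G)*(G + 5) - 1) = 4 + 2*((2*G)*(5 + G) - 1) = 4 + 2*(2*G*(5 + G) - 1) = 4 + 2*(-1 + 2*G*(5 + G)) = 4 + (-2 + 4*G*(5 + G)) = 2 + 4*G*(5 + G))
h(H, V) = -10 (h(H, V) = -8 - 2 = -10)
u(q, P) = 5 - √(-4 + 4*q² + 20*q) (u(q, P) = 5 - √((2 + 4*q² + 20*q) - 6) = 5 - √(-4 + 4*q² + 20*q))
14647 - u(h(-14, X), -166) = 14647 - (5 - 2*√(-1 + (-10)² + 5*(-10))) = 14647 - (5 - 2*√(-1 + 100 - 50)) = 14647 - (5 - 2*√49) = 14647 - (5 - 2*7) = 14647 - (5 - 14) = 14647 - 1*(-9) = 14647 + 9 = 14656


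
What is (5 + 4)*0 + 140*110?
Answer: 15400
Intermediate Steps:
(5 + 4)*0 + 140*110 = 9*0 + 15400 = 0 + 15400 = 15400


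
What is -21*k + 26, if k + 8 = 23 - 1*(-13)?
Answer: -562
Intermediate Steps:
k = 28 (k = -8 + (23 - 1*(-13)) = -8 + (23 + 13) = -8 + 36 = 28)
-21*k + 26 = -21*28 + 26 = -588 + 26 = -562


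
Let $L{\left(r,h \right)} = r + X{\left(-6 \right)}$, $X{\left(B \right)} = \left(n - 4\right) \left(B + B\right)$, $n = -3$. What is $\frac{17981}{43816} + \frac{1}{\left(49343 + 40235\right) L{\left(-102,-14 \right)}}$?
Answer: $\frac{7248148127}{17662273416} \approx 0.41037$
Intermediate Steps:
$X{\left(B \right)} = - 14 B$ ($X{\left(B \right)} = \left(-3 - 4\right) \left(B + B\right) = - 7 \cdot 2 B = - 14 B$)
$L{\left(r,h \right)} = 84 + r$ ($L{\left(r,h \right)} = r - -84 = r + 84 = 84 + r$)
$\frac{17981}{43816} + \frac{1}{\left(49343 + 40235\right) L{\left(-102,-14 \right)}} = \frac{17981}{43816} + \frac{1}{\left(49343 + 40235\right) \left(84 - 102\right)} = 17981 \cdot \frac{1}{43816} + \frac{1}{89578 \left(-18\right)} = \frac{17981}{43816} + \frac{1}{89578} \left(- \frac{1}{18}\right) = \frac{17981}{43816} - \frac{1}{1612404} = \frac{7248148127}{17662273416}$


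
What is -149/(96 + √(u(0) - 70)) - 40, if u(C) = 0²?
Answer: (-40*√70 + 3989*I)/(√70 - 96*I) ≈ -41.54 + 0.13425*I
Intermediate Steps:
u(C) = 0
-149/(96 + √(u(0) - 70)) - 40 = -149/(96 + √(0 - 70)) - 40 = -149/(96 + √(-70)) - 40 = -149/(96 + I*√70) - 40 = -40 - 149/(96 + I*√70)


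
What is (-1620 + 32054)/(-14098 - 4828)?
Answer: -15217/9463 ≈ -1.6081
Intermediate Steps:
(-1620 + 32054)/(-14098 - 4828) = 30434/(-18926) = 30434*(-1/18926) = -15217/9463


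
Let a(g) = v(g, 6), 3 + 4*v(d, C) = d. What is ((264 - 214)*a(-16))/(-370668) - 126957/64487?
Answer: -94087163227/47806534632 ≈ -1.9681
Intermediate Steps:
v(d, C) = -3/4 + d/4
a(g) = -3/4 + g/4
((264 - 214)*a(-16))/(-370668) - 126957/64487 = ((264 - 214)*(-3/4 + (1/4)*(-16)))/(-370668) - 126957/64487 = (50*(-3/4 - 4))*(-1/370668) - 126957*1/64487 = (50*(-19/4))*(-1/370668) - 126957/64487 = -475/2*(-1/370668) - 126957/64487 = 475/741336 - 126957/64487 = -94087163227/47806534632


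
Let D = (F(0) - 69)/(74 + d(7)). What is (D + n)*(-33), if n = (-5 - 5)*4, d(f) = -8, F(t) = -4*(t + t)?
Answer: 2709/2 ≈ 1354.5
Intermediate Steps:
F(t) = -8*t
D = -23/22 (D = (-8*0 - 69)/(74 - 8) = (0 - 69)/66 = -69*1/66 = -23/22 ≈ -1.0455)
n = -40 (n = -10*4 = -40)
(D + n)*(-33) = (-23/22 - 40)*(-33) = -903/22*(-33) = 2709/2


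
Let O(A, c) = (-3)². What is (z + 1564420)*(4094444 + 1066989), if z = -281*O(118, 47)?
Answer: 8061595749803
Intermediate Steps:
O(A, c) = 9
z = -2529 (z = -281*9 = -2529)
(z + 1564420)*(4094444 + 1066989) = (-2529 + 1564420)*(4094444 + 1066989) = 1561891*5161433 = 8061595749803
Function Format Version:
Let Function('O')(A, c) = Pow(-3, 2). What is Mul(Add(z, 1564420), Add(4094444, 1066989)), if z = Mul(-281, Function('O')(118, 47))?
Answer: 8061595749803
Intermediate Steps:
Function('O')(A, c) = 9
z = -2529 (z = Mul(-281, 9) = -2529)
Mul(Add(z, 1564420), Add(4094444, 1066989)) = Mul(Add(-2529, 1564420), Add(4094444, 1066989)) = Mul(1561891, 5161433) = 8061595749803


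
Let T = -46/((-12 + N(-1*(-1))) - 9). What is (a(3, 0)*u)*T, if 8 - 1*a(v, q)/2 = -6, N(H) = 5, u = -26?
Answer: -2093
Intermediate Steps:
a(v, q) = 28 (a(v, q) = 16 - 2*(-6) = 16 + 12 = 28)
T = 23/8 (T = -46/((-12 + 5) - 9) = -46/(-7 - 9) = -46/(-16) = -46*(-1/16) = 23/8 ≈ 2.8750)
(a(3, 0)*u)*T = (28*(-26))*(23/8) = -728*23/8 = -2093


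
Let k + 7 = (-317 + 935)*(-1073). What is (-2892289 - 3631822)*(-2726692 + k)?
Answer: 22115516281243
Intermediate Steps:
k = -663121 (k = -7 + (-317 + 935)*(-1073) = -7 + 618*(-1073) = -7 - 663114 = -663121)
(-2892289 - 3631822)*(-2726692 + k) = (-2892289 - 3631822)*(-2726692 - 663121) = -6524111*(-3389813) = 22115516281243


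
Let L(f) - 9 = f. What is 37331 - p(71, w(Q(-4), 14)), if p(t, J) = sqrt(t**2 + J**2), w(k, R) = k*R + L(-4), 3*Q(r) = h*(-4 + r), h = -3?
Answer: 37331 - sqrt(18730) ≈ 37194.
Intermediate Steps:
L(f) = 9 + f
Q(r) = 4 - r (Q(r) = (-3*(-4 + r))/3 = (12 - 3*r)/3 = 4 - r)
w(k, R) = 5 + R*k (w(k, R) = k*R + (9 - 4) = R*k + 5 = 5 + R*k)
p(t, J) = sqrt(J**2 + t**2)
37331 - p(71, w(Q(-4), 14)) = 37331 - sqrt((5 + 14*(4 - 1*(-4)))**2 + 71**2) = 37331 - sqrt((5 + 14*(4 + 4))**2 + 5041) = 37331 - sqrt((5 + 14*8)**2 + 5041) = 37331 - sqrt((5 + 112)**2 + 5041) = 37331 - sqrt(117**2 + 5041) = 37331 - sqrt(13689 + 5041) = 37331 - sqrt(18730)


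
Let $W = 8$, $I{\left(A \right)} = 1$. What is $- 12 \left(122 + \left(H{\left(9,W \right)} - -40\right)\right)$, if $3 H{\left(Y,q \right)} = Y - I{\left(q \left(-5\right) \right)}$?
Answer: $-1976$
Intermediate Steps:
$H{\left(Y,q \right)} = - \frac{1}{3} + \frac{Y}{3}$ ($H{\left(Y,q \right)} = \frac{Y - 1}{3} = \frac{-1 + Y}{3} = - \frac{1}{3} + \frac{Y}{3}$)
$- 12 \left(122 + \left(H{\left(9,W \right)} - -40\right)\right) = - 12 \left(122 + \left(\left(- \frac{1}{3} + \frac{1}{3} \cdot 9\right) - -40\right)\right) = - 12 \left(122 + \left(\left(- \frac{1}{3} + 3\right) + 40\right)\right) = - 12 \left(122 + \left(\frac{8}{3} + 40\right)\right) = - 12 \left(122 + \frac{128}{3}\right) = \left(-12\right) \frac{494}{3} = -1976$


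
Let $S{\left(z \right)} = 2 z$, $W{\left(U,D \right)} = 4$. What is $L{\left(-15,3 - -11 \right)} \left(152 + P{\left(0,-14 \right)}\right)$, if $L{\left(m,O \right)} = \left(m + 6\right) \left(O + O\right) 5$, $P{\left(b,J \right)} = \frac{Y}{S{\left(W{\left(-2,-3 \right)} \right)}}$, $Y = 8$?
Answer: $-192780$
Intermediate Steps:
$P{\left(b,J \right)} = 1$ ($P{\left(b,J \right)} = \frac{8}{2 \cdot 4} = \frac{8}{8} = 8 \cdot \frac{1}{8} = 1$)
$L{\left(m,O \right)} = 10 O \left(6 + m\right)$ ($L{\left(m,O \right)} = \left(6 + m\right) 2 O 5 = 2 O \left(6 + m\right) 5 = 10 O \left(6 + m\right)$)
$L{\left(-15,3 - -11 \right)} \left(152 + P{\left(0,-14 \right)}\right) = 10 \left(3 - -11\right) \left(6 - 15\right) \left(152 + 1\right) = 10 \left(3 + 11\right) \left(-9\right) 153 = 10 \cdot 14 \left(-9\right) 153 = \left(-1260\right) 153 = -192780$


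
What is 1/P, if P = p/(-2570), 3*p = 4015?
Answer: -1542/803 ≈ -1.9203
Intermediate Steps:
p = 4015/3 (p = (1/3)*4015 = 4015/3 ≈ 1338.3)
P = -803/1542 (P = (4015/3)/(-2570) = (4015/3)*(-1/2570) = -803/1542 ≈ -0.52075)
1/P = 1/(-803/1542) = -1542/803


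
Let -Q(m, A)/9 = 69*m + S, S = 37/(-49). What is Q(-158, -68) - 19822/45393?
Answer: 218253792917/2224257 ≈ 98124.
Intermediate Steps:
S = -37/49 (S = 37*(-1/49) = -37/49 ≈ -0.75510)
Q(m, A) = 333/49 - 621*m (Q(m, A) = -9*(69*m - 37/49) = -9*(-37/49 + 69*m) = 333/49 - 621*m)
Q(-158, -68) - 19822/45393 = (333/49 - 621*(-158)) - 19822/45393 = (333/49 + 98118) - 19822*1/45393 = 4808115/49 - 19822/45393 = 218253792917/2224257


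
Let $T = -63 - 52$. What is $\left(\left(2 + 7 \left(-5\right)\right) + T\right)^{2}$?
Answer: $21904$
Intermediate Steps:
$T = -115$ ($T = -63 - 52 = -115$)
$\left(\left(2 + 7 \left(-5\right)\right) + T\right)^{2} = \left(\left(2 + 7 \left(-5\right)\right) - 115\right)^{2} = \left(\left(2 - 35\right) - 115\right)^{2} = \left(-33 - 115\right)^{2} = \left(-148\right)^{2} = 21904$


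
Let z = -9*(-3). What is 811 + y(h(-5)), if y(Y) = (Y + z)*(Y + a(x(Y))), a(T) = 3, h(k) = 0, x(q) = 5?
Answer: 892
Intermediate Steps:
z = 27
y(Y) = (3 + Y)*(27 + Y) (y(Y) = (Y + 27)*(Y + 3) = (27 + Y)*(3 + Y) = (3 + Y)*(27 + Y))
811 + y(h(-5)) = 811 + (81 + 0² + 30*0) = 811 + (81 + 0 + 0) = 811 + 81 = 892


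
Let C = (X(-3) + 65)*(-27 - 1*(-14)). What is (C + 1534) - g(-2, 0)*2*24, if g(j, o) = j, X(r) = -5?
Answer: 850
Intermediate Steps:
C = -780 (C = (-5 + 65)*(-27 - 1*(-14)) = 60*(-27 + 14) = 60*(-13) = -780)
(C + 1534) - g(-2, 0)*2*24 = (-780 + 1534) - (-2)*2*24 = 754 - (-2)*48 = 754 - 1*(-96) = 754 + 96 = 850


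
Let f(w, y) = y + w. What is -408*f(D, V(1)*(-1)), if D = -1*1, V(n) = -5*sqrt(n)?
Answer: -1632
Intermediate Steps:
D = -1
f(w, y) = w + y
-408*f(D, V(1)*(-1)) = -408*(-1 - 5*sqrt(1)*(-1)) = -408*(-1 - 5*1*(-1)) = -408*(-1 - 5*(-1)) = -408*(-1 + 5) = -408*4 = -1632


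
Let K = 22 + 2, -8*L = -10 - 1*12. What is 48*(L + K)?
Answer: 1284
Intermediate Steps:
L = 11/4 (L = -(-10 - 1*12)/8 = -(-10 - 12)/8 = -⅛*(-22) = 11/4 ≈ 2.7500)
K = 24
48*(L + K) = 48*(11/4 + 24) = 48*(107/4) = 1284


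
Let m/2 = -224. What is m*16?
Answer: -7168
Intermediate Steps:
m = -448 (m = 2*(-224) = -448)
m*16 = -448*16 = -7168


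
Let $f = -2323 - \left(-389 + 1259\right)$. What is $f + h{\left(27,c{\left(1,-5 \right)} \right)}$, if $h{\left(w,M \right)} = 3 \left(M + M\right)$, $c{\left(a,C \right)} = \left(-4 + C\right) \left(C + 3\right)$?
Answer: $-3085$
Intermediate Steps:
$c{\left(a,C \right)} = \left(-4 + C\right) \left(3 + C\right)$
$h{\left(w,M \right)} = 6 M$ ($h{\left(w,M \right)} = 3 \cdot 2 M = 6 M$)
$f = -3193$ ($f = -2323 - 870 = -3193$)
$f + h{\left(27,c{\left(1,-5 \right)} \right)} = -3193 + 6 \left(-12 + \left(-5\right)^{2} - -5\right) = -3193 + 6 \left(-12 + 25 + 5\right) = -3193 + 6 \cdot 18 = -3193 + 108 = -3085$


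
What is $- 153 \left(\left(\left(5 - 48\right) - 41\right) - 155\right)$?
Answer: $36567$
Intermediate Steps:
$- 153 \left(\left(\left(5 - 48\right) - 41\right) - 155\right) = - 153 \left(\left(-43 - 41\right) - 155\right) = - 153 \left(-84 - 155\right) = \left(-153\right) \left(-239\right) = 36567$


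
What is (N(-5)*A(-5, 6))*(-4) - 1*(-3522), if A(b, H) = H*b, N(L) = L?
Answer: 2922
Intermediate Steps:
(N(-5)*A(-5, 6))*(-4) - 1*(-3522) = -30*(-5)*(-4) - 1*(-3522) = -5*(-30)*(-4) + 3522 = 150*(-4) + 3522 = -600 + 3522 = 2922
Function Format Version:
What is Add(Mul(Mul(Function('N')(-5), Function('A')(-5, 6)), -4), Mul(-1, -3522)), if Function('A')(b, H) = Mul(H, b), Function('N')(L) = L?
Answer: 2922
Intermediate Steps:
Add(Mul(Mul(Function('N')(-5), Function('A')(-5, 6)), -4), Mul(-1, -3522)) = Add(Mul(Mul(-5, Mul(6, -5)), -4), Mul(-1, -3522)) = Add(Mul(Mul(-5, -30), -4), 3522) = Add(Mul(150, -4), 3522) = Add(-600, 3522) = 2922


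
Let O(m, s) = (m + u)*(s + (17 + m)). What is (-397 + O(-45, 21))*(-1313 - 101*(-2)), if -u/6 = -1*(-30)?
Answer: -1308758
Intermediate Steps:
u = -180 (u = -(-6)*(-30) = -6*30 = -180)
O(m, s) = (-180 + m)*(17 + m + s) (O(m, s) = (m - 180)*(s + (17 + m)) = (-180 + m)*(17 + m + s))
(-397 + O(-45, 21))*(-1313 - 101*(-2)) = (-397 + (-3060 + (-45)² - 180*21 - 163*(-45) - 45*21))*(-1313 - 101*(-2)) = (-397 + (-3060 + 2025 - 3780 + 7335 - 945))*(-1313 + 202) = (-397 + 1575)*(-1111) = 1178*(-1111) = -1308758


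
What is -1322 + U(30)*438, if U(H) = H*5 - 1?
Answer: 63940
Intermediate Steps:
U(H) = -1 + 5*H (U(H) = 5*H - 1 = -1 + 5*H)
-1322 + U(30)*438 = -1322 + (-1 + 5*30)*438 = -1322 + (-1 + 150)*438 = -1322 + 149*438 = -1322 + 65262 = 63940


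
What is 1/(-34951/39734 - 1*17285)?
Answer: -39734/686837141 ≈ -5.7851e-5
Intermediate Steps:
1/(-34951/39734 - 1*17285) = 1/(-34951*1/39734 - 17285) = 1/(-34951/39734 - 17285) = 1/(-686837141/39734) = -39734/686837141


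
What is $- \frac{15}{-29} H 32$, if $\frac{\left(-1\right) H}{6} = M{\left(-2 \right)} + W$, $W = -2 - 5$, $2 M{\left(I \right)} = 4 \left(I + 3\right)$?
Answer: $\frac{14400}{29} \approx 496.55$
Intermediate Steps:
$M{\left(I \right)} = 6 + 2 I$ ($M{\left(I \right)} = \frac{4 \left(I + 3\right)}{2} = \frac{4 \left(3 + I\right)}{2} = \frac{12 + 4 I}{2} = 6 + 2 I$)
$W = -7$ ($W = -2 - 5 = -7$)
$H = 30$ ($H = - 6 \left(\left(6 + 2 \left(-2\right)\right) - 7\right) = - 6 \left(\left(6 - 4\right) - 7\right) = - 6 \left(2 - 7\right) = \left(-6\right) \left(-5\right) = 30$)
$- \frac{15}{-29} H 32 = - \frac{15}{-29} \cdot 30 \cdot 32 = \left(-15\right) \left(- \frac{1}{29}\right) 30 \cdot 32 = \frac{15}{29} \cdot 30 \cdot 32 = \frac{450}{29} \cdot 32 = \frac{14400}{29}$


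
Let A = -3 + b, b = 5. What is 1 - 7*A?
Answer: -13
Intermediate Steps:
A = 2 (A = -3 + 5 = 2)
1 - 7*A = 1 - 7*2 = 1 - 14 = -13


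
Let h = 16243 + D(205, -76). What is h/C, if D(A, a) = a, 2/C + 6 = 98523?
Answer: 1592724339/2 ≈ 7.9636e+8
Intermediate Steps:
C = 2/98517 (C = 2/(-6 + 98523) = 2/98517 ≈ 2.0301e-5)
h = 16167 (h = 16243 - 76 = 16167)
h/C = 16167/(2/98517) = 16167*(98517/2) = 1592724339/2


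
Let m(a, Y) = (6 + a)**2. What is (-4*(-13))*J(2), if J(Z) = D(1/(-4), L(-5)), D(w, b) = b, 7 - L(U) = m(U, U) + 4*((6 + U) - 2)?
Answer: 520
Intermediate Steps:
L(U) = -9 - (6 + U)**2 - 4*U (L(U) = 7 - ((6 + U)**2 + 4*((6 + U) - 2)) = 7 - ((6 + U)**2 + 4*(4 + U)) = 7 - ((6 + U)**2 + (16 + 4*U)) = 7 - (16 + (6 + U)**2 + 4*U) = 7 + (-16 - (6 + U)**2 - 4*U) = -9 - (6 + U)**2 - 4*U)
J(Z) = 10 (J(Z) = -45 - 1*(-5)**2 - 16*(-5) = -45 - 1*25 + 80 = -45 - 25 + 80 = 10)
(-4*(-13))*J(2) = -4*(-13)*10 = 52*10 = 520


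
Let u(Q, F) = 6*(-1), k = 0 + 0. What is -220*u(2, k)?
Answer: 1320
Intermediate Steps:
k = 0
u(Q, F) = -6
-220*u(2, k) = -220*(-6) = 1320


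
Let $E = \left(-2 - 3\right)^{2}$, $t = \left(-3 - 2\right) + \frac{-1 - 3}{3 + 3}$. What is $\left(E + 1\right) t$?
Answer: $- \frac{442}{3} \approx -147.33$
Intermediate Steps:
$t = - \frac{17}{3}$ ($t = -5 - \frac{4}{6} = -5 - \frac{2}{3} = - \frac{17}{3} \approx -5.6667$)
$E = 25$ ($E = \left(-5\right)^{2} = 25$)
$\left(E + 1\right) t = \left(25 + 1\right) \left(- \frac{17}{3}\right) = 26 \left(- \frac{17}{3}\right) = - \frac{442}{3}$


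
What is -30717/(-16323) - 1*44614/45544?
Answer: 111790121/123902452 ≈ 0.90224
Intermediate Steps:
-30717/(-16323) - 1*44614/45544 = -30717*(-1/16323) - 44614*1/45544 = 10239/5441 - 22307/22772 = 111790121/123902452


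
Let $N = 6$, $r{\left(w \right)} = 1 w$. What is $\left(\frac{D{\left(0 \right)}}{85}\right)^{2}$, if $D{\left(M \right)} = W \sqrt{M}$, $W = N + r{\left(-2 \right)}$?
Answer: $0$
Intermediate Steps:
$r{\left(w \right)} = w$
$W = 4$ ($W = 6 - 2 = 4$)
$D{\left(M \right)} = 4 \sqrt{M}$
$\left(\frac{D{\left(0 \right)}}{85}\right)^{2} = \left(\frac{4 \sqrt{0}}{85}\right)^{2} = \left(4 \cdot 0 \cdot \frac{1}{85}\right)^{2} = \left(0 \cdot \frac{1}{85}\right)^{2} = 0^{2} = 0$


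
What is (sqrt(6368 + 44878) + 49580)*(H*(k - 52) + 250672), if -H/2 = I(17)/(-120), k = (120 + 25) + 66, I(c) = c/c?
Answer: 12428449147 + 15040479*sqrt(5694)/20 ≈ 1.2485e+10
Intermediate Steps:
I(c) = 1
k = 211 (k = 145 + 66 = 211)
H = 1/60 (H = -2/(-120) = -2*(-1)/120 = -2*(-1/120) = 1/60 ≈ 0.016667)
(sqrt(6368 + 44878) + 49580)*(H*(k - 52) + 250672) = (sqrt(6368 + 44878) + 49580)*((211 - 52)/60 + 250672) = (sqrt(51246) + 49580)*((1/60)*159 + 250672) = (3*sqrt(5694) + 49580)*(53/20 + 250672) = (49580 + 3*sqrt(5694))*(5013493/20) = 12428449147 + 15040479*sqrt(5694)/20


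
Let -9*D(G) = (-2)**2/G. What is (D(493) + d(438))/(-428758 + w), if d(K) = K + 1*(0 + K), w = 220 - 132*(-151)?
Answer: -1943404/906492411 ≈ -0.0021439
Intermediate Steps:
D(G) = -4/(9*G) (D(G) = -(-2)**2/(9*G) = -4/(9*G))
w = 20152 (w = 220 + 19932 = 20152)
d(K) = 2*K (d(K) = K + 1*K = K + K = 2*K)
(D(493) + d(438))/(-428758 + w) = (-4/9/493 + 2*438)/(-428758 + 20152) = (-4/9*1/493 + 876)/(-408606) = (-4/4437 + 876)*(-1/408606) = (3886808/4437)*(-1/408606) = -1943404/906492411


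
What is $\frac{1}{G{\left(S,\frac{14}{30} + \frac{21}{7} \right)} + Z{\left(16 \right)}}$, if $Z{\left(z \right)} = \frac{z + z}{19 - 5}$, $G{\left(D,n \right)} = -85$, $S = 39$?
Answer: $- \frac{7}{579} \approx -0.01209$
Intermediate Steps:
$Z{\left(z \right)} = \frac{z}{7}$ ($Z{\left(z \right)} = \frac{2 z}{14} = 2 z \frac{1}{14} = \frac{z}{7}$)
$\frac{1}{G{\left(S,\frac{14}{30} + \frac{21}{7} \right)} + Z{\left(16 \right)}} = \frac{1}{-85 + \frac{1}{7} \cdot 16} = \frac{1}{-85 + \frac{16}{7}} = \frac{1}{- \frac{579}{7}} = - \frac{7}{579}$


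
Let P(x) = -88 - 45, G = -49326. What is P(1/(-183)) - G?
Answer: 49193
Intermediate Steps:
P(x) = -133
P(1/(-183)) - G = -133 - 1*(-49326) = -133 + 49326 = 49193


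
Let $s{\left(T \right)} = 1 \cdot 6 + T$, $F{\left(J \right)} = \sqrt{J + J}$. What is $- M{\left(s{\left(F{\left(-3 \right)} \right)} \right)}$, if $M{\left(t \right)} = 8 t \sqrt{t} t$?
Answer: $- 8 \left(6 + i \sqrt{6}\right)^{\frac{5}{2}} \approx -484.25 - 705.09 i$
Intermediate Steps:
$F{\left(J \right)} = \sqrt{2} \sqrt{J}$ ($F{\left(J \right)} = \sqrt{2 J} = \sqrt{2} \sqrt{J}$)
$s{\left(T \right)} = 6 + T$
$M{\left(t \right)} = 8 t^{\frac{5}{2}}$ ($M{\left(t \right)} = 8 t^{\frac{3}{2}} t = 8 t^{\frac{5}{2}}$)
$- M{\left(s{\left(F{\left(-3 \right)} \right)} \right)} = - 8 \left(6 + \sqrt{2} \sqrt{-3}\right)^{\frac{5}{2}} = - 8 \left(6 + \sqrt{2} i \sqrt{3}\right)^{\frac{5}{2}} = - 8 \left(6 + i \sqrt{6}\right)^{\frac{5}{2}}$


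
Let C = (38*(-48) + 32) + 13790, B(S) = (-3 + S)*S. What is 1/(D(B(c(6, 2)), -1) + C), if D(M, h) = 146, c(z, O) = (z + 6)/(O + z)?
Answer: 1/12144 ≈ 8.2345e-5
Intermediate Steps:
c(z, O) = (6 + z)/(O + z)
B(S) = S*(-3 + S)
C = 11998 (C = (-1824 + 32) + 13790 = -1792 + 13790 = 11998)
1/(D(B(c(6, 2)), -1) + C) = 1/(146 + 11998) = 1/12144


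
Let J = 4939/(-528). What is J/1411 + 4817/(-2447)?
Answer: -327344479/165730416 ≈ -1.9752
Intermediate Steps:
J = -449/48 (J = 4939*(-1/528) = -449/48 ≈ -9.3542)
J/1411 + 4817/(-2447) = -449/48/1411 + 4817/(-2447) = -449/48*1/1411 + 4817*(-1/2447) = -449/67728 - 4817/2447 = -327344479/165730416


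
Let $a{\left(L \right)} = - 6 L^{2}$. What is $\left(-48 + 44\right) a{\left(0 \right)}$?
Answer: $0$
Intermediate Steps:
$\left(-48 + 44\right) a{\left(0 \right)} = \left(-48 + 44\right) \left(- 6 \cdot 0^{2}\right) = - 4 \left(\left(-6\right) 0\right) = \left(-4\right) 0 = 0$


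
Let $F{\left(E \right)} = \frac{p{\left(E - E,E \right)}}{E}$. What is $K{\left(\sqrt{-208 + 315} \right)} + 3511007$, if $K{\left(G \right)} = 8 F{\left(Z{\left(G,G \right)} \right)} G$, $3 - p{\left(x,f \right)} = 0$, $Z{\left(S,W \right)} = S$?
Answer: $3511031$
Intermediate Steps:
$p{\left(x,f \right)} = 3$ ($p{\left(x,f \right)} = 3 - 0 = 3 + 0 = 3$)
$F{\left(E \right)} = \frac{3}{E}$
$K{\left(G \right)} = 24$ ($K{\left(G \right)} = 8 \frac{3}{G} G = \frac{24}{G} G = 24$)
$K{\left(\sqrt{-208 + 315} \right)} + 3511007 = 24 + 3511007 = 3511031$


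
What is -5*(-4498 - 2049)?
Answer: 32735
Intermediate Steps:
-5*(-4498 - 2049) = -5*(-6547) = 32735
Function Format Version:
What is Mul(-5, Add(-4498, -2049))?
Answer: 32735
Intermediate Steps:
Mul(-5, Add(-4498, -2049)) = Mul(-5, -6547) = 32735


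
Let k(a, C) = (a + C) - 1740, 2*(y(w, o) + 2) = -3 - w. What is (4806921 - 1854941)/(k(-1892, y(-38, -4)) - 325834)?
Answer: -5903960/658901 ≈ -8.9603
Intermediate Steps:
y(w, o) = -7/2 - w/2 (y(w, o) = -2 + (-3 - w)/2 = -2 + (-3/2 - w/2) = -7/2 - w/2)
k(a, C) = -1740 + C + a (k(a, C) = (C + a) - 1740 = -1740 + C + a)
(4806921 - 1854941)/(k(-1892, y(-38, -4)) - 325834) = (4806921 - 1854941)/((-1740 + (-7/2 - 1/2*(-38)) - 1892) - 325834) = 2951980/((-1740 + (-7/2 + 19) - 1892) - 325834) = 2951980/((-1740 + 31/2 - 1892) - 325834) = 2951980/(-7233/2 - 325834) = 2951980/(-658901/2) = 2951980*(-2/658901) = -5903960/658901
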